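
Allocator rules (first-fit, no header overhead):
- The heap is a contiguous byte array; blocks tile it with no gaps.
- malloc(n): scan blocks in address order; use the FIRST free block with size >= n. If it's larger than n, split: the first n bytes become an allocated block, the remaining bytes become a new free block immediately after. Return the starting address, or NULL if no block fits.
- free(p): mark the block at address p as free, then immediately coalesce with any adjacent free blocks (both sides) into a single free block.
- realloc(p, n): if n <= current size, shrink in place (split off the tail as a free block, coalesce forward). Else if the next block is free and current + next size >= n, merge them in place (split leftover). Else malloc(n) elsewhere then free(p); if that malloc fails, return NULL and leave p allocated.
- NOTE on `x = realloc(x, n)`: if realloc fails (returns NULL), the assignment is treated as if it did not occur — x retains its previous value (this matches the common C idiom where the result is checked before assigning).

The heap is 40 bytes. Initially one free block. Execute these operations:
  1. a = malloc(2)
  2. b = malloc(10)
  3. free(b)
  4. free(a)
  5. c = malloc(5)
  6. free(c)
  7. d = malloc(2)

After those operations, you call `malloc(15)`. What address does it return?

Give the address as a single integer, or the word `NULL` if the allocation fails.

Op 1: a = malloc(2) -> a = 0; heap: [0-1 ALLOC][2-39 FREE]
Op 2: b = malloc(10) -> b = 2; heap: [0-1 ALLOC][2-11 ALLOC][12-39 FREE]
Op 3: free(b) -> (freed b); heap: [0-1 ALLOC][2-39 FREE]
Op 4: free(a) -> (freed a); heap: [0-39 FREE]
Op 5: c = malloc(5) -> c = 0; heap: [0-4 ALLOC][5-39 FREE]
Op 6: free(c) -> (freed c); heap: [0-39 FREE]
Op 7: d = malloc(2) -> d = 0; heap: [0-1 ALLOC][2-39 FREE]
malloc(15): first-fit scan over [0-1 ALLOC][2-39 FREE] -> 2

Answer: 2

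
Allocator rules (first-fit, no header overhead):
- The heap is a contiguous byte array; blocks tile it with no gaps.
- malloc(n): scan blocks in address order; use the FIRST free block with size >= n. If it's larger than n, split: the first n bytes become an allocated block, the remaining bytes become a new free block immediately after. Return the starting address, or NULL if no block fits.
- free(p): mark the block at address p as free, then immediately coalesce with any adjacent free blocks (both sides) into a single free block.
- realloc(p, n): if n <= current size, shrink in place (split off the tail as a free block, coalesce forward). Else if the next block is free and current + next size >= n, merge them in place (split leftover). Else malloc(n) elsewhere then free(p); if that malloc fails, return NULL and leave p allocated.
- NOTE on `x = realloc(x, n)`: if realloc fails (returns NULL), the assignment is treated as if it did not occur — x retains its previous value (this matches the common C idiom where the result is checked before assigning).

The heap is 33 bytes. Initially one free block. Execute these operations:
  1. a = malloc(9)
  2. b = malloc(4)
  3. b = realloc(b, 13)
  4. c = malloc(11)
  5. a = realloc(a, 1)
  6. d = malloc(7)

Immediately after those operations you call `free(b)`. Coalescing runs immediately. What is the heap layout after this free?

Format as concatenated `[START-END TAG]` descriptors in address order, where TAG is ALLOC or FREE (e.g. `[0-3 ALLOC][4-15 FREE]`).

Answer: [0-0 ALLOC][1-7 ALLOC][8-21 FREE][22-32 ALLOC]

Derivation:
Op 1: a = malloc(9) -> a = 0; heap: [0-8 ALLOC][9-32 FREE]
Op 2: b = malloc(4) -> b = 9; heap: [0-8 ALLOC][9-12 ALLOC][13-32 FREE]
Op 3: b = realloc(b, 13) -> b = 9; heap: [0-8 ALLOC][9-21 ALLOC][22-32 FREE]
Op 4: c = malloc(11) -> c = 22; heap: [0-8 ALLOC][9-21 ALLOC][22-32 ALLOC]
Op 5: a = realloc(a, 1) -> a = 0; heap: [0-0 ALLOC][1-8 FREE][9-21 ALLOC][22-32 ALLOC]
Op 6: d = malloc(7) -> d = 1; heap: [0-0 ALLOC][1-7 ALLOC][8-8 FREE][9-21 ALLOC][22-32 ALLOC]
free(b): b = 9 -> block [9-21 ALLOC]; mark free, coalesce with adjacent free neighbors -> [0-0 ALLOC][1-7 ALLOC][8-21 FREE][22-32 ALLOC]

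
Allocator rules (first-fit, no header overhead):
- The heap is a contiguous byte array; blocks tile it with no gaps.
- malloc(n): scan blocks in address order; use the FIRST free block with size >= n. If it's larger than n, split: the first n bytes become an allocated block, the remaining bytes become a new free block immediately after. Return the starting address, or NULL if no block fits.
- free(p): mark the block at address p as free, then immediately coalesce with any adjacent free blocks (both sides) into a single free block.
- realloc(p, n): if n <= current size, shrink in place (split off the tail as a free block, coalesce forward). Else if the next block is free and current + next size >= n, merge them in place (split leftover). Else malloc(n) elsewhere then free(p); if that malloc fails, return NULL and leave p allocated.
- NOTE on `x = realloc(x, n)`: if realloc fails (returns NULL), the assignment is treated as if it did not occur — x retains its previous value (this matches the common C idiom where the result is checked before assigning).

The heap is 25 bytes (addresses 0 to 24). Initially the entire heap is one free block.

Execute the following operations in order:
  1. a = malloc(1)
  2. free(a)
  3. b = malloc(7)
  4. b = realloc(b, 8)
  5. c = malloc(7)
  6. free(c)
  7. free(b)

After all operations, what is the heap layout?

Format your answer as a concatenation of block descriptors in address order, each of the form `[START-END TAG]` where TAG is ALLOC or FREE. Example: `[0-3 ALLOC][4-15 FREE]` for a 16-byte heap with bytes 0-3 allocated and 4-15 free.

Answer: [0-24 FREE]

Derivation:
Op 1: a = malloc(1) -> a = 0; heap: [0-0 ALLOC][1-24 FREE]
Op 2: free(a) -> (freed a); heap: [0-24 FREE]
Op 3: b = malloc(7) -> b = 0; heap: [0-6 ALLOC][7-24 FREE]
Op 4: b = realloc(b, 8) -> b = 0; heap: [0-7 ALLOC][8-24 FREE]
Op 5: c = malloc(7) -> c = 8; heap: [0-7 ALLOC][8-14 ALLOC][15-24 FREE]
Op 6: free(c) -> (freed c); heap: [0-7 ALLOC][8-24 FREE]
Op 7: free(b) -> (freed b); heap: [0-24 FREE]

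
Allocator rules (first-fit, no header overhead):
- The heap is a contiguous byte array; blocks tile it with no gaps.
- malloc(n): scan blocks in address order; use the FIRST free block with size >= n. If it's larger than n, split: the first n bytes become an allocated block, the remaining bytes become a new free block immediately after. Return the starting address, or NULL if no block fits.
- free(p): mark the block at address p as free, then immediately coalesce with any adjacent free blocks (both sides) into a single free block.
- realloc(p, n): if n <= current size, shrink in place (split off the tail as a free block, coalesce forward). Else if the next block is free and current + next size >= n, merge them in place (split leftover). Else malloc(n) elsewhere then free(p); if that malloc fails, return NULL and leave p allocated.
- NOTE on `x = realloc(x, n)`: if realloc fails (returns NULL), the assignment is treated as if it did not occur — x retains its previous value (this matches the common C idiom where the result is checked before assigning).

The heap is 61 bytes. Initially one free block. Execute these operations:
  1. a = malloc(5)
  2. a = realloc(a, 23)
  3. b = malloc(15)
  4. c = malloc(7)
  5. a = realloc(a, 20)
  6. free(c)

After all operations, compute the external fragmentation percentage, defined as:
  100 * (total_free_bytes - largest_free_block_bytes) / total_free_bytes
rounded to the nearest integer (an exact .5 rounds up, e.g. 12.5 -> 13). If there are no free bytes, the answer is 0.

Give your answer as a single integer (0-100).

Answer: 12

Derivation:
Op 1: a = malloc(5) -> a = 0; heap: [0-4 ALLOC][5-60 FREE]
Op 2: a = realloc(a, 23) -> a = 0; heap: [0-22 ALLOC][23-60 FREE]
Op 3: b = malloc(15) -> b = 23; heap: [0-22 ALLOC][23-37 ALLOC][38-60 FREE]
Op 4: c = malloc(7) -> c = 38; heap: [0-22 ALLOC][23-37 ALLOC][38-44 ALLOC][45-60 FREE]
Op 5: a = realloc(a, 20) -> a = 0; heap: [0-19 ALLOC][20-22 FREE][23-37 ALLOC][38-44 ALLOC][45-60 FREE]
Op 6: free(c) -> (freed c); heap: [0-19 ALLOC][20-22 FREE][23-37 ALLOC][38-60 FREE]
Free blocks: [3 23] total_free=26 largest=23 -> 100*(26-23)/26 = 300/26 ≈ 11.538 -> rounds to 12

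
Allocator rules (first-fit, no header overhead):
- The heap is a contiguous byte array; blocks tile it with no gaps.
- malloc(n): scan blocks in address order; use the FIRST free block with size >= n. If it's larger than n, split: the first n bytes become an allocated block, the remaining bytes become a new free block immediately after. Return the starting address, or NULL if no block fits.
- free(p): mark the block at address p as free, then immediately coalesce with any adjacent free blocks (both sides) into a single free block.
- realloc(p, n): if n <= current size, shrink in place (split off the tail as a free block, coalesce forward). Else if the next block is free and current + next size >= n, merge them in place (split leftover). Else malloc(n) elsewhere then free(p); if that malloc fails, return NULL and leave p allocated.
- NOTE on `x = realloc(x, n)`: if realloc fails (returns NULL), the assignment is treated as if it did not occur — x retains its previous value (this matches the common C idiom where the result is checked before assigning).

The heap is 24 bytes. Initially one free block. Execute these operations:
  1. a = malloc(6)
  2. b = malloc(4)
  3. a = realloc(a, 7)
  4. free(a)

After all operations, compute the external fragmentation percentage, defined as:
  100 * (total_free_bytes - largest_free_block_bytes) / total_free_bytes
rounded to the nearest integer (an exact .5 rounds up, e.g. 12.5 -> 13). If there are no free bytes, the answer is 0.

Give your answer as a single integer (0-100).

Op 1: a = malloc(6) -> a = 0; heap: [0-5 ALLOC][6-23 FREE]
Op 2: b = malloc(4) -> b = 6; heap: [0-5 ALLOC][6-9 ALLOC][10-23 FREE]
Op 3: a = realloc(a, 7) -> a = 10; heap: [0-5 FREE][6-9 ALLOC][10-16 ALLOC][17-23 FREE]
Op 4: free(a) -> (freed a); heap: [0-5 FREE][6-9 ALLOC][10-23 FREE]
Free blocks: [6 14] total_free=20 largest=14 -> 100*(20-14)/20 = 600/20 = 30

Answer: 30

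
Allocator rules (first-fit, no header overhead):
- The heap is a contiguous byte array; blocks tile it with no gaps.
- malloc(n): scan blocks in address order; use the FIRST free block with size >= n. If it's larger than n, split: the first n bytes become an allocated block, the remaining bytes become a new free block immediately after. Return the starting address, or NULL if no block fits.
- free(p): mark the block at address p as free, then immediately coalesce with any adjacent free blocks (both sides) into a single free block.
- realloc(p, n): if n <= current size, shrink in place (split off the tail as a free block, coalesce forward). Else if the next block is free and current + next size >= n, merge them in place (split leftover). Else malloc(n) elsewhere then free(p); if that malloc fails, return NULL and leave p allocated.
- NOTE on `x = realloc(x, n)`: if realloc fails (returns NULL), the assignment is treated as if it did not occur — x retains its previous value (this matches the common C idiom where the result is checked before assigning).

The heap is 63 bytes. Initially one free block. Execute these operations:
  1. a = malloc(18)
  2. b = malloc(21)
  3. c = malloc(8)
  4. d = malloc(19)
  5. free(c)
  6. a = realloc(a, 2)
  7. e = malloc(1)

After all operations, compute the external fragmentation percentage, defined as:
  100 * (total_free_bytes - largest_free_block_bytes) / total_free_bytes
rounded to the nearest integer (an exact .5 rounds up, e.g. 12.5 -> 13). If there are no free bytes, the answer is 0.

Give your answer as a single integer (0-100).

Answer: 38

Derivation:
Op 1: a = malloc(18) -> a = 0; heap: [0-17 ALLOC][18-62 FREE]
Op 2: b = malloc(21) -> b = 18; heap: [0-17 ALLOC][18-38 ALLOC][39-62 FREE]
Op 3: c = malloc(8) -> c = 39; heap: [0-17 ALLOC][18-38 ALLOC][39-46 ALLOC][47-62 FREE]
Op 4: d = malloc(19) -> d = NULL; heap: [0-17 ALLOC][18-38 ALLOC][39-46 ALLOC][47-62 FREE]
Op 5: free(c) -> (freed c); heap: [0-17 ALLOC][18-38 ALLOC][39-62 FREE]
Op 6: a = realloc(a, 2) -> a = 0; heap: [0-1 ALLOC][2-17 FREE][18-38 ALLOC][39-62 FREE]
Op 7: e = malloc(1) -> e = 2; heap: [0-1 ALLOC][2-2 ALLOC][3-17 FREE][18-38 ALLOC][39-62 FREE]
Free blocks: [15 24] total_free=39 largest=24 -> 100*(39-24)/39 = 1500/39 ≈ 38.462 -> rounds to 38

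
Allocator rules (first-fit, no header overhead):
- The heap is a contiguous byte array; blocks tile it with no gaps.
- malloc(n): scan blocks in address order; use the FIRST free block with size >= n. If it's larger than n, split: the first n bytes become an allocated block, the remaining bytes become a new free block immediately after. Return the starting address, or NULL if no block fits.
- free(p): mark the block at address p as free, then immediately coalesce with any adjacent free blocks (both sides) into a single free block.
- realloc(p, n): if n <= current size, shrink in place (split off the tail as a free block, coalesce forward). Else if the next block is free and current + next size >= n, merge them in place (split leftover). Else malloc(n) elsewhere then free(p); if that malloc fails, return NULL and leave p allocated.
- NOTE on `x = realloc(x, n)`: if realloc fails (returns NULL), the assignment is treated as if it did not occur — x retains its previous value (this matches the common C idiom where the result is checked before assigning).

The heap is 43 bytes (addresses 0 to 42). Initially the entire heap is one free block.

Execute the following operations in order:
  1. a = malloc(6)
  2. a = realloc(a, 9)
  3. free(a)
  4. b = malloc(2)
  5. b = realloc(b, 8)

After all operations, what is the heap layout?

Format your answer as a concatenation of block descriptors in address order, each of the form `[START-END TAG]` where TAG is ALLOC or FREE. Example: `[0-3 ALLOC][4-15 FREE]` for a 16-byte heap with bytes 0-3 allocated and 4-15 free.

Answer: [0-7 ALLOC][8-42 FREE]

Derivation:
Op 1: a = malloc(6) -> a = 0; heap: [0-5 ALLOC][6-42 FREE]
Op 2: a = realloc(a, 9) -> a = 0; heap: [0-8 ALLOC][9-42 FREE]
Op 3: free(a) -> (freed a); heap: [0-42 FREE]
Op 4: b = malloc(2) -> b = 0; heap: [0-1 ALLOC][2-42 FREE]
Op 5: b = realloc(b, 8) -> b = 0; heap: [0-7 ALLOC][8-42 FREE]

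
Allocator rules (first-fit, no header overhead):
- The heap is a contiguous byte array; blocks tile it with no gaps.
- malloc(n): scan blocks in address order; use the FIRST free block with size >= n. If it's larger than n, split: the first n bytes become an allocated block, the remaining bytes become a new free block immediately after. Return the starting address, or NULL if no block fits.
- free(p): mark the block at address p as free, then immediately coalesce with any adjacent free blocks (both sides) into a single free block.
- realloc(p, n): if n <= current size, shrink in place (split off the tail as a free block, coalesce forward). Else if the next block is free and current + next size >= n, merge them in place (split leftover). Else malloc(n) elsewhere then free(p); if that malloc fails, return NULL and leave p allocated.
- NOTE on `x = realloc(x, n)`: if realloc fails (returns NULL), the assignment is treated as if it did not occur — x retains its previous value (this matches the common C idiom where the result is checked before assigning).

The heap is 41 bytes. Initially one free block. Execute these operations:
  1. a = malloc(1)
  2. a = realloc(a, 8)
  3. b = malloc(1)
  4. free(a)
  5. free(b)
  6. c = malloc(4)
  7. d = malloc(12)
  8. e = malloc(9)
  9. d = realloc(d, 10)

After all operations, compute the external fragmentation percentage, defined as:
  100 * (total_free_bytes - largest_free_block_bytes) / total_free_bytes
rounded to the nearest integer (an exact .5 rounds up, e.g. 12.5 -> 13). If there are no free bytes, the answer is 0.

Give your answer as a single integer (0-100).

Answer: 11

Derivation:
Op 1: a = malloc(1) -> a = 0; heap: [0-0 ALLOC][1-40 FREE]
Op 2: a = realloc(a, 8) -> a = 0; heap: [0-7 ALLOC][8-40 FREE]
Op 3: b = malloc(1) -> b = 8; heap: [0-7 ALLOC][8-8 ALLOC][9-40 FREE]
Op 4: free(a) -> (freed a); heap: [0-7 FREE][8-8 ALLOC][9-40 FREE]
Op 5: free(b) -> (freed b); heap: [0-40 FREE]
Op 6: c = malloc(4) -> c = 0; heap: [0-3 ALLOC][4-40 FREE]
Op 7: d = malloc(12) -> d = 4; heap: [0-3 ALLOC][4-15 ALLOC][16-40 FREE]
Op 8: e = malloc(9) -> e = 16; heap: [0-3 ALLOC][4-15 ALLOC][16-24 ALLOC][25-40 FREE]
Op 9: d = realloc(d, 10) -> d = 4; heap: [0-3 ALLOC][4-13 ALLOC][14-15 FREE][16-24 ALLOC][25-40 FREE]
Free blocks: [2 16] total_free=18 largest=16 -> 100*(18-16)/18 = 200/18 ≈ 11.111 -> rounds to 11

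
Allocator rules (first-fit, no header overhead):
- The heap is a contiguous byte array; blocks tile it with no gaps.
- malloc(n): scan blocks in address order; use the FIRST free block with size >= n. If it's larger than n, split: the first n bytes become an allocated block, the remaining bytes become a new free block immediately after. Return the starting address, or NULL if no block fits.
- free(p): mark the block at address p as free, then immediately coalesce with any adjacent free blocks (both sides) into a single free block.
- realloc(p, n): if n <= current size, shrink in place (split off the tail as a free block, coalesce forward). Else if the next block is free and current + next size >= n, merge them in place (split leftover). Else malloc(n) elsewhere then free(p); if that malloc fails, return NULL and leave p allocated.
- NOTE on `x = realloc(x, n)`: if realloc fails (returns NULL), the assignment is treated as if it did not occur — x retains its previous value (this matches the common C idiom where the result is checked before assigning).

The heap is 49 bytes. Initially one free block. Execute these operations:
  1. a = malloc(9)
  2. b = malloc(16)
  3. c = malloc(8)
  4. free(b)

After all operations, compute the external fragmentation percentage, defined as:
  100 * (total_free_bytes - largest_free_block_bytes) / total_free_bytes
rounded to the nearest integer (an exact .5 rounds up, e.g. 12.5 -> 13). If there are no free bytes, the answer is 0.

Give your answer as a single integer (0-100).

Answer: 50

Derivation:
Op 1: a = malloc(9) -> a = 0; heap: [0-8 ALLOC][9-48 FREE]
Op 2: b = malloc(16) -> b = 9; heap: [0-8 ALLOC][9-24 ALLOC][25-48 FREE]
Op 3: c = malloc(8) -> c = 25; heap: [0-8 ALLOC][9-24 ALLOC][25-32 ALLOC][33-48 FREE]
Op 4: free(b) -> (freed b); heap: [0-8 ALLOC][9-24 FREE][25-32 ALLOC][33-48 FREE]
Free blocks: [16 16] total_free=32 largest=16 -> 100*(32-16)/32 = 1600/32 = 50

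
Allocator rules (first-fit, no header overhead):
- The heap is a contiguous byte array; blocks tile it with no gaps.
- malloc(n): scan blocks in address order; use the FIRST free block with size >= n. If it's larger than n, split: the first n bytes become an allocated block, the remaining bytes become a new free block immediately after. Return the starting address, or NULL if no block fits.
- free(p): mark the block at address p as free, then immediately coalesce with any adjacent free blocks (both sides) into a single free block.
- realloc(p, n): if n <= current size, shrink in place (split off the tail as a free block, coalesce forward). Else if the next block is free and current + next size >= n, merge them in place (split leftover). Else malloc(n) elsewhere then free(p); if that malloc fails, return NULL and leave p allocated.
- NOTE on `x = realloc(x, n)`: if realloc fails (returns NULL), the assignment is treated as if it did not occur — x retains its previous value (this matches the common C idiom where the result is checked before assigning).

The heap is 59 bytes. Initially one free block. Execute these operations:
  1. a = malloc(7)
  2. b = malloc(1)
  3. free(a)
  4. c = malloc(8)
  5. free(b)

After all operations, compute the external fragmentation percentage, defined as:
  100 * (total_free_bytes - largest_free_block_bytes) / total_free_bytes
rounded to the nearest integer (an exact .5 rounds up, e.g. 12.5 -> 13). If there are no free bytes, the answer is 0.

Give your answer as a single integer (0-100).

Op 1: a = malloc(7) -> a = 0; heap: [0-6 ALLOC][7-58 FREE]
Op 2: b = malloc(1) -> b = 7; heap: [0-6 ALLOC][7-7 ALLOC][8-58 FREE]
Op 3: free(a) -> (freed a); heap: [0-6 FREE][7-7 ALLOC][8-58 FREE]
Op 4: c = malloc(8) -> c = 8; heap: [0-6 FREE][7-7 ALLOC][8-15 ALLOC][16-58 FREE]
Op 5: free(b) -> (freed b); heap: [0-7 FREE][8-15 ALLOC][16-58 FREE]
Free blocks: [8 43] total_free=51 largest=43 -> 100*(51-43)/51 = 800/51 ≈ 15.686 -> rounds to 16

Answer: 16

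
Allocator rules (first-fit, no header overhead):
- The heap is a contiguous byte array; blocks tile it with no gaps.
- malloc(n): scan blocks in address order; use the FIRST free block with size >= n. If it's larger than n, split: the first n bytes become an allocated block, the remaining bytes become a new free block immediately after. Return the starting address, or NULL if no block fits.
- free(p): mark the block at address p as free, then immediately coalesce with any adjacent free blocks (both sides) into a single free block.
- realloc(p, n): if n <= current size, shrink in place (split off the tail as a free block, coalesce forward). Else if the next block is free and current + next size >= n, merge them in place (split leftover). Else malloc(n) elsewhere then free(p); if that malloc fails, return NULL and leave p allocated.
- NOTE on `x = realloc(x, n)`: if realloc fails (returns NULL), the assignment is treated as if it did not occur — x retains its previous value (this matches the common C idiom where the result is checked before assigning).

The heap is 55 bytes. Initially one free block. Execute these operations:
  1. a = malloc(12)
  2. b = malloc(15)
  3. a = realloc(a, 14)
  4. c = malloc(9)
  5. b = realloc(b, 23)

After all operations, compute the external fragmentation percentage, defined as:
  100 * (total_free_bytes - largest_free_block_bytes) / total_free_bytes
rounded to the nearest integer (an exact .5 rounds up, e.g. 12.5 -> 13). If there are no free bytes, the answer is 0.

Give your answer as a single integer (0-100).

Op 1: a = malloc(12) -> a = 0; heap: [0-11 ALLOC][12-54 FREE]
Op 2: b = malloc(15) -> b = 12; heap: [0-11 ALLOC][12-26 ALLOC][27-54 FREE]
Op 3: a = realloc(a, 14) -> a = 27; heap: [0-11 FREE][12-26 ALLOC][27-40 ALLOC][41-54 FREE]
Op 4: c = malloc(9) -> c = 0; heap: [0-8 ALLOC][9-11 FREE][12-26 ALLOC][27-40 ALLOC][41-54 FREE]
Op 5: b = realloc(b, 23) -> NULL (b unchanged); heap: [0-8 ALLOC][9-11 FREE][12-26 ALLOC][27-40 ALLOC][41-54 FREE]
Free blocks: [3 14] total_free=17 largest=14 -> 100*(17-14)/17 = 300/17 ≈ 17.647 -> rounds to 18

Answer: 18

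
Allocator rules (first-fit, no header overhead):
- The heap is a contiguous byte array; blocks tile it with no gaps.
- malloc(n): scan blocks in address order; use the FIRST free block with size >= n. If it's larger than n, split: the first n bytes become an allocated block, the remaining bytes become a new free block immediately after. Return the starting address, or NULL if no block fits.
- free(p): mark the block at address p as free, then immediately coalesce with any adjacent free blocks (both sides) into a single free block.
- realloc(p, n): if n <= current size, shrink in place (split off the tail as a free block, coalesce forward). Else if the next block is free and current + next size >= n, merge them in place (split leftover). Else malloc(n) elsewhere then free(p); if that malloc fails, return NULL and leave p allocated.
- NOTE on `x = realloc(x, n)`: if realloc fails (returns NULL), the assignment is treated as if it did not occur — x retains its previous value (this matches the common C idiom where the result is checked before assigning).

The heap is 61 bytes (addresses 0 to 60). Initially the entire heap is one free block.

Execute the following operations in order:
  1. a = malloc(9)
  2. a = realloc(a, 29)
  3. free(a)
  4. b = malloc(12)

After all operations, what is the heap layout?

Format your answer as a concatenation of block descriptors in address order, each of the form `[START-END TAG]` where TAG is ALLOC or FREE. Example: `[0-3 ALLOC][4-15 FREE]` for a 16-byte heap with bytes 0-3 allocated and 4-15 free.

Answer: [0-11 ALLOC][12-60 FREE]

Derivation:
Op 1: a = malloc(9) -> a = 0; heap: [0-8 ALLOC][9-60 FREE]
Op 2: a = realloc(a, 29) -> a = 0; heap: [0-28 ALLOC][29-60 FREE]
Op 3: free(a) -> (freed a); heap: [0-60 FREE]
Op 4: b = malloc(12) -> b = 0; heap: [0-11 ALLOC][12-60 FREE]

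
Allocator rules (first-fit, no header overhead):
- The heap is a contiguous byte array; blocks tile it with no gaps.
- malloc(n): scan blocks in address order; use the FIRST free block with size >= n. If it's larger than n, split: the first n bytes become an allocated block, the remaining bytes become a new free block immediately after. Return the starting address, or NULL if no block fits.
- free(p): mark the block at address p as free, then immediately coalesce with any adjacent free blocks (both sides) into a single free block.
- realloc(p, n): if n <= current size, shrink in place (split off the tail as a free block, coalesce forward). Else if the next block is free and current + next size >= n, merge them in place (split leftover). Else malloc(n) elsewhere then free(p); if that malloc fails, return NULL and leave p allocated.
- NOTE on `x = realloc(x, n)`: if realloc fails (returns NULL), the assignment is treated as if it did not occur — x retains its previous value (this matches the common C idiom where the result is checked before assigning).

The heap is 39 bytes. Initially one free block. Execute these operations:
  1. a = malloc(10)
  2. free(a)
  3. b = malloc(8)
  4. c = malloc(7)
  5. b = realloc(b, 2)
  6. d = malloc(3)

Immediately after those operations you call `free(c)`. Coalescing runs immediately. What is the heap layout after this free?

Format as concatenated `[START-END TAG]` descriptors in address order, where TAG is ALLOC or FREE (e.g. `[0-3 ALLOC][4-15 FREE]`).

Op 1: a = malloc(10) -> a = 0; heap: [0-9 ALLOC][10-38 FREE]
Op 2: free(a) -> (freed a); heap: [0-38 FREE]
Op 3: b = malloc(8) -> b = 0; heap: [0-7 ALLOC][8-38 FREE]
Op 4: c = malloc(7) -> c = 8; heap: [0-7 ALLOC][8-14 ALLOC][15-38 FREE]
Op 5: b = realloc(b, 2) -> b = 0; heap: [0-1 ALLOC][2-7 FREE][8-14 ALLOC][15-38 FREE]
Op 6: d = malloc(3) -> d = 2; heap: [0-1 ALLOC][2-4 ALLOC][5-7 FREE][8-14 ALLOC][15-38 FREE]
free(c): c = 8 -> block [8-14 ALLOC]; mark free, coalesce with adjacent free neighbors -> [0-1 ALLOC][2-4 ALLOC][5-38 FREE]

Answer: [0-1 ALLOC][2-4 ALLOC][5-38 FREE]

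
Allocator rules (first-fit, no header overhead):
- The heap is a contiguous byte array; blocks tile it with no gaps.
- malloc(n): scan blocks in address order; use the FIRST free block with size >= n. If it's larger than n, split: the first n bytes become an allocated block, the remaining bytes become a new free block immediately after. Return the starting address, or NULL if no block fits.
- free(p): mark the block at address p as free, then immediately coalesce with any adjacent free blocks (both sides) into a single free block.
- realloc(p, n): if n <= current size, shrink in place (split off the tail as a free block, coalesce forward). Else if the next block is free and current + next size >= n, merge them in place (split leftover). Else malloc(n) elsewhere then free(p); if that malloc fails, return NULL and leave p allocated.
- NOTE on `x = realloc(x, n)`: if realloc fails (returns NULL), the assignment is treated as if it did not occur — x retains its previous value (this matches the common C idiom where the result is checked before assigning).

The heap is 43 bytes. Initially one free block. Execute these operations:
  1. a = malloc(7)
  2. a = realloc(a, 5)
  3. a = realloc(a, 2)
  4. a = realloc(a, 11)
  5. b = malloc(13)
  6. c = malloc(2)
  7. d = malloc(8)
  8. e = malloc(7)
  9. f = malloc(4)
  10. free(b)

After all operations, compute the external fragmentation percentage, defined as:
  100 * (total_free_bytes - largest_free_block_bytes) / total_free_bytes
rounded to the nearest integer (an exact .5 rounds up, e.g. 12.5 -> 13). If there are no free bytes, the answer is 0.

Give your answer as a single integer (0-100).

Answer: 13

Derivation:
Op 1: a = malloc(7) -> a = 0; heap: [0-6 ALLOC][7-42 FREE]
Op 2: a = realloc(a, 5) -> a = 0; heap: [0-4 ALLOC][5-42 FREE]
Op 3: a = realloc(a, 2) -> a = 0; heap: [0-1 ALLOC][2-42 FREE]
Op 4: a = realloc(a, 11) -> a = 0; heap: [0-10 ALLOC][11-42 FREE]
Op 5: b = malloc(13) -> b = 11; heap: [0-10 ALLOC][11-23 ALLOC][24-42 FREE]
Op 6: c = malloc(2) -> c = 24; heap: [0-10 ALLOC][11-23 ALLOC][24-25 ALLOC][26-42 FREE]
Op 7: d = malloc(8) -> d = 26; heap: [0-10 ALLOC][11-23 ALLOC][24-25 ALLOC][26-33 ALLOC][34-42 FREE]
Op 8: e = malloc(7) -> e = 34; heap: [0-10 ALLOC][11-23 ALLOC][24-25 ALLOC][26-33 ALLOC][34-40 ALLOC][41-42 FREE]
Op 9: f = malloc(4) -> f = NULL; heap: [0-10 ALLOC][11-23 ALLOC][24-25 ALLOC][26-33 ALLOC][34-40 ALLOC][41-42 FREE]
Op 10: free(b) -> (freed b); heap: [0-10 ALLOC][11-23 FREE][24-25 ALLOC][26-33 ALLOC][34-40 ALLOC][41-42 FREE]
Free blocks: [13 2] total_free=15 largest=13 -> 100*(15-13)/15 = 200/15 ≈ 13.333 -> rounds to 13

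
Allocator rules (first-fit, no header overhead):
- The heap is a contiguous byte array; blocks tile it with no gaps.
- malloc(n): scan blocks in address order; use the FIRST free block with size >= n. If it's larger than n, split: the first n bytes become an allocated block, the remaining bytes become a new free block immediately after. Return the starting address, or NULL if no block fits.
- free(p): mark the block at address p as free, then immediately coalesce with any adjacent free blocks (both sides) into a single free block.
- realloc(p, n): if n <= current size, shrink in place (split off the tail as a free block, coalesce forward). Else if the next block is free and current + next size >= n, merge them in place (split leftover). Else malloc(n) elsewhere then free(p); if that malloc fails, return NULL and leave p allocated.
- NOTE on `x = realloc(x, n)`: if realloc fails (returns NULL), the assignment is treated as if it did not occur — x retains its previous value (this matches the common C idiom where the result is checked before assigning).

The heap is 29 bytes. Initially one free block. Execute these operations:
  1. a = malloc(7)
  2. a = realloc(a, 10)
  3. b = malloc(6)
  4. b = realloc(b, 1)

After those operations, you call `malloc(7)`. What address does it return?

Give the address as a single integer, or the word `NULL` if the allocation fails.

Op 1: a = malloc(7) -> a = 0; heap: [0-6 ALLOC][7-28 FREE]
Op 2: a = realloc(a, 10) -> a = 0; heap: [0-9 ALLOC][10-28 FREE]
Op 3: b = malloc(6) -> b = 10; heap: [0-9 ALLOC][10-15 ALLOC][16-28 FREE]
Op 4: b = realloc(b, 1) -> b = 10; heap: [0-9 ALLOC][10-10 ALLOC][11-28 FREE]
malloc(7): first-fit scan over [0-9 ALLOC][10-10 ALLOC][11-28 FREE] -> 11

Answer: 11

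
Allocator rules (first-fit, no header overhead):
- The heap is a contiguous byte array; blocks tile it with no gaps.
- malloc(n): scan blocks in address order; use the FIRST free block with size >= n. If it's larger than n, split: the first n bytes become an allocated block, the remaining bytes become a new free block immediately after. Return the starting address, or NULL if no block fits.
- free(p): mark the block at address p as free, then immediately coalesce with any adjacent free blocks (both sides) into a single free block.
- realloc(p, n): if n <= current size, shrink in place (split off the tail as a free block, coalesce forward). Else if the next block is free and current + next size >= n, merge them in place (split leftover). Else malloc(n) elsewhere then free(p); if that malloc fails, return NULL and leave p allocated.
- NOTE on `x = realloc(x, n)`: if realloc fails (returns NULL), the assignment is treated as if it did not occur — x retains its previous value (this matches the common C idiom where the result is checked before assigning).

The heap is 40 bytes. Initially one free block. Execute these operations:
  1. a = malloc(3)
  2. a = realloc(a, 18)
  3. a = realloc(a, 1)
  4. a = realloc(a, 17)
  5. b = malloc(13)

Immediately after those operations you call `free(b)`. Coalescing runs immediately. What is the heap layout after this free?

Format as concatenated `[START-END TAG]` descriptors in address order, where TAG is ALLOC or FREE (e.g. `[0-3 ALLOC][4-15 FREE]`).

Answer: [0-16 ALLOC][17-39 FREE]

Derivation:
Op 1: a = malloc(3) -> a = 0; heap: [0-2 ALLOC][3-39 FREE]
Op 2: a = realloc(a, 18) -> a = 0; heap: [0-17 ALLOC][18-39 FREE]
Op 3: a = realloc(a, 1) -> a = 0; heap: [0-0 ALLOC][1-39 FREE]
Op 4: a = realloc(a, 17) -> a = 0; heap: [0-16 ALLOC][17-39 FREE]
Op 5: b = malloc(13) -> b = 17; heap: [0-16 ALLOC][17-29 ALLOC][30-39 FREE]
free(b): b = 17 -> block [17-29 ALLOC]; mark free, coalesce with adjacent free neighbors -> [0-16 ALLOC][17-39 FREE]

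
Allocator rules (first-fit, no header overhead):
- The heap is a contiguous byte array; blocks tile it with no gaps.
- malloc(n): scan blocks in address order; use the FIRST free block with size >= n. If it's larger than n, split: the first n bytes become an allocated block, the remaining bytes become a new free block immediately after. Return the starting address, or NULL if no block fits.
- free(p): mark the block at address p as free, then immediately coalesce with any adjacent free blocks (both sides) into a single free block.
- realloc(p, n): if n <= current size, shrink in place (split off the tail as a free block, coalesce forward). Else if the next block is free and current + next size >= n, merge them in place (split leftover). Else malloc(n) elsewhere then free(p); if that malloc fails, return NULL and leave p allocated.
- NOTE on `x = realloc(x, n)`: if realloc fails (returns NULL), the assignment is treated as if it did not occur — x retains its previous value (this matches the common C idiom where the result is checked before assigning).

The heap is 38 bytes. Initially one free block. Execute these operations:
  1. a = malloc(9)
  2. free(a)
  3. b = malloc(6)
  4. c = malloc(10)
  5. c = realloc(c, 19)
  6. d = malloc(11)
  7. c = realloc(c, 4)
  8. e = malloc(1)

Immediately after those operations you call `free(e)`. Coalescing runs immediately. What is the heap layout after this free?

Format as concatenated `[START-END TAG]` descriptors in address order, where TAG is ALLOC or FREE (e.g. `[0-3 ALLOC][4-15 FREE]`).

Answer: [0-5 ALLOC][6-9 ALLOC][10-24 FREE][25-35 ALLOC][36-37 FREE]

Derivation:
Op 1: a = malloc(9) -> a = 0; heap: [0-8 ALLOC][9-37 FREE]
Op 2: free(a) -> (freed a); heap: [0-37 FREE]
Op 3: b = malloc(6) -> b = 0; heap: [0-5 ALLOC][6-37 FREE]
Op 4: c = malloc(10) -> c = 6; heap: [0-5 ALLOC][6-15 ALLOC][16-37 FREE]
Op 5: c = realloc(c, 19) -> c = 6; heap: [0-5 ALLOC][6-24 ALLOC][25-37 FREE]
Op 6: d = malloc(11) -> d = 25; heap: [0-5 ALLOC][6-24 ALLOC][25-35 ALLOC][36-37 FREE]
Op 7: c = realloc(c, 4) -> c = 6; heap: [0-5 ALLOC][6-9 ALLOC][10-24 FREE][25-35 ALLOC][36-37 FREE]
Op 8: e = malloc(1) -> e = 10; heap: [0-5 ALLOC][6-9 ALLOC][10-10 ALLOC][11-24 FREE][25-35 ALLOC][36-37 FREE]
free(e): e = 10 -> block [10-10 ALLOC]; mark free, coalesce with adjacent free neighbors -> [0-5 ALLOC][6-9 ALLOC][10-24 FREE][25-35 ALLOC][36-37 FREE]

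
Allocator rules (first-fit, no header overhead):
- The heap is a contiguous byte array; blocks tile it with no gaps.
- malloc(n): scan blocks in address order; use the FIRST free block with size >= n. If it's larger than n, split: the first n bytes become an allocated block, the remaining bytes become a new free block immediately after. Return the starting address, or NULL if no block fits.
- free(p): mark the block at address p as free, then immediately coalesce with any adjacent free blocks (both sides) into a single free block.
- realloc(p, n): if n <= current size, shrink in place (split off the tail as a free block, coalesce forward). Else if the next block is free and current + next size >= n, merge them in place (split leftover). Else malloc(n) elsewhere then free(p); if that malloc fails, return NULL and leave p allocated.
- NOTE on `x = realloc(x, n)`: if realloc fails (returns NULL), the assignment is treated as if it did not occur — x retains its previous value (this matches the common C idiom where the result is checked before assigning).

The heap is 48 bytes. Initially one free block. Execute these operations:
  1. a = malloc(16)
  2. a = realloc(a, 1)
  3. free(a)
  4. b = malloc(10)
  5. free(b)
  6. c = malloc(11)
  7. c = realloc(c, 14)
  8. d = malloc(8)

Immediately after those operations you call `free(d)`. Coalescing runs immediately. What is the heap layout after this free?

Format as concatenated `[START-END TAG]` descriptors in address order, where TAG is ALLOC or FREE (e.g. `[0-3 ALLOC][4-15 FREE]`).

Op 1: a = malloc(16) -> a = 0; heap: [0-15 ALLOC][16-47 FREE]
Op 2: a = realloc(a, 1) -> a = 0; heap: [0-0 ALLOC][1-47 FREE]
Op 3: free(a) -> (freed a); heap: [0-47 FREE]
Op 4: b = malloc(10) -> b = 0; heap: [0-9 ALLOC][10-47 FREE]
Op 5: free(b) -> (freed b); heap: [0-47 FREE]
Op 6: c = malloc(11) -> c = 0; heap: [0-10 ALLOC][11-47 FREE]
Op 7: c = realloc(c, 14) -> c = 0; heap: [0-13 ALLOC][14-47 FREE]
Op 8: d = malloc(8) -> d = 14; heap: [0-13 ALLOC][14-21 ALLOC][22-47 FREE]
free(d): d = 14 -> block [14-21 ALLOC]; mark free, coalesce with adjacent free neighbors -> [0-13 ALLOC][14-47 FREE]

Answer: [0-13 ALLOC][14-47 FREE]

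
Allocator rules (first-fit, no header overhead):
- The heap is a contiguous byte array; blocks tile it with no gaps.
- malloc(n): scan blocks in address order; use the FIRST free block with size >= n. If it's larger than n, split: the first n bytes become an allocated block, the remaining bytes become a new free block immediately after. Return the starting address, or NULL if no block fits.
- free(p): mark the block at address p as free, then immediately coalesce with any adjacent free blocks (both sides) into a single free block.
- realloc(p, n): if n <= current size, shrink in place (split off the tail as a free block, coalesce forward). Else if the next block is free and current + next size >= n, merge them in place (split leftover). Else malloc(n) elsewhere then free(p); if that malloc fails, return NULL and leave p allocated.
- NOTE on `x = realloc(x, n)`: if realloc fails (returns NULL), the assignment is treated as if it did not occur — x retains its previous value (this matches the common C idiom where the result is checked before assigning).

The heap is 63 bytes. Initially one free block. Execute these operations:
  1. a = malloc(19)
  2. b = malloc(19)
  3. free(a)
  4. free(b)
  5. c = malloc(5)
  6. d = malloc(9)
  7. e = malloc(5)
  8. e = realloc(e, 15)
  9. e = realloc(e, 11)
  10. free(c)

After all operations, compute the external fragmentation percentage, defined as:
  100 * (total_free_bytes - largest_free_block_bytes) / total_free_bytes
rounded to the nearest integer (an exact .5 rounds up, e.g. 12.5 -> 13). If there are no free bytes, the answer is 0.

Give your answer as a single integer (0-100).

Answer: 12

Derivation:
Op 1: a = malloc(19) -> a = 0; heap: [0-18 ALLOC][19-62 FREE]
Op 2: b = malloc(19) -> b = 19; heap: [0-18 ALLOC][19-37 ALLOC][38-62 FREE]
Op 3: free(a) -> (freed a); heap: [0-18 FREE][19-37 ALLOC][38-62 FREE]
Op 4: free(b) -> (freed b); heap: [0-62 FREE]
Op 5: c = malloc(5) -> c = 0; heap: [0-4 ALLOC][5-62 FREE]
Op 6: d = malloc(9) -> d = 5; heap: [0-4 ALLOC][5-13 ALLOC][14-62 FREE]
Op 7: e = malloc(5) -> e = 14; heap: [0-4 ALLOC][5-13 ALLOC][14-18 ALLOC][19-62 FREE]
Op 8: e = realloc(e, 15) -> e = 14; heap: [0-4 ALLOC][5-13 ALLOC][14-28 ALLOC][29-62 FREE]
Op 9: e = realloc(e, 11) -> e = 14; heap: [0-4 ALLOC][5-13 ALLOC][14-24 ALLOC][25-62 FREE]
Op 10: free(c) -> (freed c); heap: [0-4 FREE][5-13 ALLOC][14-24 ALLOC][25-62 FREE]
Free blocks: [5 38] total_free=43 largest=38 -> 100*(43-38)/43 = 500/43 ≈ 11.628 -> rounds to 12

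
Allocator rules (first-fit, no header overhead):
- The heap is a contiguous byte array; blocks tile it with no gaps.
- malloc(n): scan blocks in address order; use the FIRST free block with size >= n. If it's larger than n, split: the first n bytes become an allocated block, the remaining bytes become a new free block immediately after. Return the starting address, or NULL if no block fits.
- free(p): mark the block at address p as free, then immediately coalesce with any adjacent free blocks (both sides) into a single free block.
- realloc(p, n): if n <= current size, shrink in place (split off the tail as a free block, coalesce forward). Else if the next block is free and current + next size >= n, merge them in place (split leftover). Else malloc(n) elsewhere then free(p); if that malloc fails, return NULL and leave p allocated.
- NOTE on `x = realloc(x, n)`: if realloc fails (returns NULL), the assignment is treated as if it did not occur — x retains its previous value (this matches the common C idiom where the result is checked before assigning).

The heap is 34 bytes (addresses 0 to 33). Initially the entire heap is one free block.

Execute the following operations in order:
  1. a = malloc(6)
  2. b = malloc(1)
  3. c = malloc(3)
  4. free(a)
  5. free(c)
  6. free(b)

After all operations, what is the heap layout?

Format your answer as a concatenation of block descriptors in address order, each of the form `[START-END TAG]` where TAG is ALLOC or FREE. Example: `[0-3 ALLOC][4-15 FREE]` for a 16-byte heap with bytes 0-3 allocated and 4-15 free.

Op 1: a = malloc(6) -> a = 0; heap: [0-5 ALLOC][6-33 FREE]
Op 2: b = malloc(1) -> b = 6; heap: [0-5 ALLOC][6-6 ALLOC][7-33 FREE]
Op 3: c = malloc(3) -> c = 7; heap: [0-5 ALLOC][6-6 ALLOC][7-9 ALLOC][10-33 FREE]
Op 4: free(a) -> (freed a); heap: [0-5 FREE][6-6 ALLOC][7-9 ALLOC][10-33 FREE]
Op 5: free(c) -> (freed c); heap: [0-5 FREE][6-6 ALLOC][7-33 FREE]
Op 6: free(b) -> (freed b); heap: [0-33 FREE]

Answer: [0-33 FREE]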